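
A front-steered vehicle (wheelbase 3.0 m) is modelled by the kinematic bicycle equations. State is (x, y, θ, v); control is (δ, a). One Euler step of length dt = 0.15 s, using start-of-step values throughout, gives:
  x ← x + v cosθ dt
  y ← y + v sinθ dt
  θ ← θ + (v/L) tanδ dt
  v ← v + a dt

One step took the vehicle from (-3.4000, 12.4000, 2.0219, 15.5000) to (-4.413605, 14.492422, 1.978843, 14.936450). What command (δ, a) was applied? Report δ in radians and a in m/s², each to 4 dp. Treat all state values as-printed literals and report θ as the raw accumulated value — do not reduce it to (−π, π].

δ = -0.0555, a = -3.7570

a = (v'−v)/dt = (-0.563550)/0.15 = -3.7570
Δθ = θ'−θ = -0.043057;  (v·dt/L) = 15.5000·0.15/3.0 = 0.775000
tan δ = Δθ·L/(v·dt) = -0.055557  →  δ = -0.0555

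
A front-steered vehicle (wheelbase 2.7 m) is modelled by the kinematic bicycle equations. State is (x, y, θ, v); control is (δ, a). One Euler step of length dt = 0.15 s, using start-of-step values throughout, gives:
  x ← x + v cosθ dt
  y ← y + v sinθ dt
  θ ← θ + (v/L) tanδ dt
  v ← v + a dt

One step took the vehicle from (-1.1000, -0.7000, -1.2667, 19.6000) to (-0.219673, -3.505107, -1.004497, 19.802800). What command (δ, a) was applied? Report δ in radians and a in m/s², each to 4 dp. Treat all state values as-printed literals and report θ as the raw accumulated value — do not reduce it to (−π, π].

δ = 0.2363, a = 1.3520

a = (v'−v)/dt = (0.202800)/0.15 = 1.3520
Δθ = θ'−θ = 0.262203;  (v·dt/L) = 19.6000·0.15/2.7 = 1.088889
tan δ = Δθ·L/(v·dt) = 0.240799  →  δ = 0.2363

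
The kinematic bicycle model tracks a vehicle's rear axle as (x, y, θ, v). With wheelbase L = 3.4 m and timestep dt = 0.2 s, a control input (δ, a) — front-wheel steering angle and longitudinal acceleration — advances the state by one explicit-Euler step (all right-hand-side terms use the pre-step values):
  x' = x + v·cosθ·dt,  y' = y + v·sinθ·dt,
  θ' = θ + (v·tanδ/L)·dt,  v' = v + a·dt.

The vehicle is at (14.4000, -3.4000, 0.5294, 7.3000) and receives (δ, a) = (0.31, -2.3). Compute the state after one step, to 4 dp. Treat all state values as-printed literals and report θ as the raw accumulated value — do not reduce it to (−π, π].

x' = 14.4000 + 7.3000·cos(0.5294)·0.2 = 15.6601
y' = -3.4000 + 7.3000·sin(0.5294)·0.2 = -2.6627
θ' = 0.5294 + (7.3000/3.4)·tan(0.31)·0.2 = 0.6670
v' = 7.3000 − 2.3000·0.2 = 6.8400

(15.6601, -2.6627, 0.6670, 6.8400)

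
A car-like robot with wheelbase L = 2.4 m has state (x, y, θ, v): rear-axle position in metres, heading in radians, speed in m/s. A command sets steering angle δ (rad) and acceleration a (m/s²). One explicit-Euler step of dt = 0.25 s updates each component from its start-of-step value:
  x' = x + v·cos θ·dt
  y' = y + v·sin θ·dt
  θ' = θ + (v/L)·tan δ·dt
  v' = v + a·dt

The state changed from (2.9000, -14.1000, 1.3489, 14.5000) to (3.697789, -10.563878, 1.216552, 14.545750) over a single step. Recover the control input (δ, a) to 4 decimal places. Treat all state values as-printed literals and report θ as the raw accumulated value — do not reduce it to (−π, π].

a = (v'−v)/dt = (0.045750)/0.25 = 0.1830
Δθ = θ'−θ = -0.132348;  (v·dt/L) = 14.5000·0.25/2.4 = 1.510417
tan δ = Δθ·L/(v·dt) = -0.087624  →  δ = -0.0874

δ = -0.0874, a = 0.1830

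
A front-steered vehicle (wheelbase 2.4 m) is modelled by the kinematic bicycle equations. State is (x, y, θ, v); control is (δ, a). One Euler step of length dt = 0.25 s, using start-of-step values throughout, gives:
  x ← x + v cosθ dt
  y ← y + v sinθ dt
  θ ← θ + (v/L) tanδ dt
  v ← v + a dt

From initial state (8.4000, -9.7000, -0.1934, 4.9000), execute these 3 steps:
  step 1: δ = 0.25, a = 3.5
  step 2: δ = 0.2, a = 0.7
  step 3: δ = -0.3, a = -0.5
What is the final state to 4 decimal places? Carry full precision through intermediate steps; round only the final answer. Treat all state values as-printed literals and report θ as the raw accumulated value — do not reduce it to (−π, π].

(12.5280, -9.9389, -0.1329, 5.8250)

after step 1 (δ=0.25, a=3.5): (9.602162, -9.935441, -0.063069, 5.775000)
after step 2 (δ=0.2, a=0.7): (11.043041, -10.026437, 0.058874, 5.950000)
after step 3 (δ=-0.3, a=-0.5): (12.527964, -9.938913, -0.132851, 5.825000)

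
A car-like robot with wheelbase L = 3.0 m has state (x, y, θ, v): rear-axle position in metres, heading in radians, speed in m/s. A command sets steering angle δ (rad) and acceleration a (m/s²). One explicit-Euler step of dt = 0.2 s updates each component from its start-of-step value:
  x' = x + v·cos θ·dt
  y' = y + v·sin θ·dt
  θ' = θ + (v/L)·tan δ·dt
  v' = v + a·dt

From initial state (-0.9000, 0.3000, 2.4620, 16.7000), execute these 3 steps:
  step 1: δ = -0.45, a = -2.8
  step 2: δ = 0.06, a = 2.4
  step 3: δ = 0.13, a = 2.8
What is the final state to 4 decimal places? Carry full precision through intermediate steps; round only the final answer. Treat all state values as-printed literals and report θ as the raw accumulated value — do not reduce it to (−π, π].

(-5.9646, 8.4654, 2.1337, 17.1800)

after step 1 (δ=-0.45, a=-2.8): (-3.497948, 2.399111, 1.924199, 16.140000)
after step 2 (δ=0.06, a=2.4): (-4.615133, 5.427622, 1.988836, 16.620000)
after step 3 (δ=0.13, a=2.8): (-5.964577, 8.465381, 2.133693, 17.180000)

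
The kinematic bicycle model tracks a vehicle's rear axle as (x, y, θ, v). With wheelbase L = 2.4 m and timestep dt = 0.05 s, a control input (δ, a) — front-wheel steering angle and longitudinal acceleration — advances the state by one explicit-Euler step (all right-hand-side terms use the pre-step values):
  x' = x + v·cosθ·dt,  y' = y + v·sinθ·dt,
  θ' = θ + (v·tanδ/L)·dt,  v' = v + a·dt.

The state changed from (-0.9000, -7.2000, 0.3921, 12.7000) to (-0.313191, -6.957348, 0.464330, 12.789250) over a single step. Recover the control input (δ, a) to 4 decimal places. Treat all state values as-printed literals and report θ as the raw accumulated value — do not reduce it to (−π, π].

a = (v'−v)/dt = (0.089250)/0.05 = 1.7850
Δθ = θ'−θ = 0.072230;  (v·dt/L) = 12.7000·0.05/2.4 = 0.264583
tan δ = Δθ·L/(v·dt) = 0.272995  →  δ = 0.2665

δ = 0.2665, a = 1.7850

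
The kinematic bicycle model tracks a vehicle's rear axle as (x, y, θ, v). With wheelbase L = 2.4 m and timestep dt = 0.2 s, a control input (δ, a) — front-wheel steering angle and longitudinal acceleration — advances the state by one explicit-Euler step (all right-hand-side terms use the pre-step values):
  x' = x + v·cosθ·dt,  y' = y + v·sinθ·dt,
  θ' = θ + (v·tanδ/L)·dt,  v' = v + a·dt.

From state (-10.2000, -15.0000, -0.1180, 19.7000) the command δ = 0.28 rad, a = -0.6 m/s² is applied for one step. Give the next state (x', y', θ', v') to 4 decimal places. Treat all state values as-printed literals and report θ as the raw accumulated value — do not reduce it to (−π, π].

(-6.2874, -15.4638, 0.3541, 19.5800)

x' = -10.2000 + 19.7000·cos(-0.1180)·0.2 = -6.2874
y' = -15.0000 + 19.7000·sin(-0.1180)·0.2 = -15.4638
θ' = -0.1180 + (19.7000/2.4)·tan(0.28)·0.2 = 0.3541
v' = 19.7000 − 0.6000·0.2 = 19.5800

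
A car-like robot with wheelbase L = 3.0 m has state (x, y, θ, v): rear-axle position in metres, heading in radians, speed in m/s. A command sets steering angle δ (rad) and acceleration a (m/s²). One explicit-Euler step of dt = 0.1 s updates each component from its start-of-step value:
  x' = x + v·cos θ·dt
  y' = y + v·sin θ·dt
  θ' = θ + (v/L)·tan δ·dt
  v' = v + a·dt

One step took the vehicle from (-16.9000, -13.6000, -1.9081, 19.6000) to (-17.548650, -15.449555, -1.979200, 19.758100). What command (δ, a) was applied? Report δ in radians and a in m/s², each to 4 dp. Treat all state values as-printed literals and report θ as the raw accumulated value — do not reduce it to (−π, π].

δ = -0.1084, a = 1.5810

a = (v'−v)/dt = (0.158100)/0.1 = 1.5810
Δθ = θ'−θ = -0.071100;  (v·dt/L) = 19.6000·0.1/3.0 = 0.653333
tan δ = Δθ·L/(v·dt) = -0.108827  →  δ = -0.1084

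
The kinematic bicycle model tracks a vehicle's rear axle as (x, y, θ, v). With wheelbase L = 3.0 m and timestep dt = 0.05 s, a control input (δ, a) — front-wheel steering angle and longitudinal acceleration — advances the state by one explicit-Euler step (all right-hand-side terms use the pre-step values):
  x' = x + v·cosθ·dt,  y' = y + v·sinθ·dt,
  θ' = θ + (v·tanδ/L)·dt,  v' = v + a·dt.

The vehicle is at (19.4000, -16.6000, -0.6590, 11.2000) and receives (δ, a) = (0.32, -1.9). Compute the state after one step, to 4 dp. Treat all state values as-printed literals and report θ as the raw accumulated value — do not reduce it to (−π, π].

(19.8427, -16.9429, -0.5971, 11.1050)

x' = 19.4000 + 11.2000·cos(-0.6590)·0.05 = 19.8427
y' = -16.6000 + 11.2000·sin(-0.6590)·0.05 = -16.9429
θ' = -0.6590 + (11.2000/3.0)·tan(0.32)·0.05 = -0.5971
v' = 11.2000 − 1.9000·0.05 = 11.1050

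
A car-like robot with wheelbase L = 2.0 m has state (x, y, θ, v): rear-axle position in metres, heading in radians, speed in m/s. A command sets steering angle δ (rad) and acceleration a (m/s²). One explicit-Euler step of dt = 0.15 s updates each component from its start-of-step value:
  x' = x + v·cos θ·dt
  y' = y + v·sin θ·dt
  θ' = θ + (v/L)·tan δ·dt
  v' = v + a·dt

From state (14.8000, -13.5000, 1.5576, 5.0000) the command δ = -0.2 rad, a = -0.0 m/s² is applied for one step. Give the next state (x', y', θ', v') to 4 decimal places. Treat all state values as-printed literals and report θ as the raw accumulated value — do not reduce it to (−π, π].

(14.8099, -12.7501, 1.4816, 5.0000)

x' = 14.8000 + 5.0000·cos(1.5576)·0.15 = 14.8099
y' = -13.5000 + 5.0000·sin(1.5576)·0.15 = -12.7501
θ' = 1.5576 + (5.0000/2.0)·tan(-0.2)·0.15 = 1.4816
v' = 5.0000 + 0.0000·0.15 = 5.0000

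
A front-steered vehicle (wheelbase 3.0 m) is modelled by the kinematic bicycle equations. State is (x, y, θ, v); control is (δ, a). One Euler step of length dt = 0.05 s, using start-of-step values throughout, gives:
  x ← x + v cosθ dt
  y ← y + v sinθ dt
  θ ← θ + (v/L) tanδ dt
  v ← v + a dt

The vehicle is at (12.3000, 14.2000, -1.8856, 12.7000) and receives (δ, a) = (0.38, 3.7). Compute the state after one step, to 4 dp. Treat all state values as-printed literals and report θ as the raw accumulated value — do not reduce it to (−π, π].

x' = 12.3000 + 12.7000·cos(-1.8856)·0.05 = 12.1034
y' = 14.2000 + 12.7000·sin(-1.8856)·0.05 = 13.5962
θ' = -1.8856 + (12.7000/3.0)·tan(0.38)·0.05 = -1.8011
v' = 12.7000 + 3.7000·0.05 = 12.8850

(12.1034, 13.5962, -1.8011, 12.8850)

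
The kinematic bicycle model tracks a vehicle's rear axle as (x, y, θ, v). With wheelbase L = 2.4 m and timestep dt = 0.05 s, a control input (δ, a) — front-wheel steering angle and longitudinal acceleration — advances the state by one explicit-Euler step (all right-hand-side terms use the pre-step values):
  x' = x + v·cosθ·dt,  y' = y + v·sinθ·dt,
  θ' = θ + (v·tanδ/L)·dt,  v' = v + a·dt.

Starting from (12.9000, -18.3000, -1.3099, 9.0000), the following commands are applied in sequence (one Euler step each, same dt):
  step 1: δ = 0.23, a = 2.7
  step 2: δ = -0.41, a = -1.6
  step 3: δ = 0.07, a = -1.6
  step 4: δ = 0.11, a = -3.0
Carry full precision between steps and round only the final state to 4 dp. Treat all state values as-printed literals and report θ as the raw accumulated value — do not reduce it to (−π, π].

(13.3575, -20.0485, -1.3148, 8.8250)

after step 1 (δ=0.23, a=2.7): (13.016076, -18.734772, -1.265998, 9.135000)
after step 2 (δ=-0.41, a=-1.6): (13.153147, -19.170469, -1.348714, 9.055000)
after step 3 (δ=0.07, a=-1.6): (13.252870, -19.612100, -1.335487, 8.975000)
after step 4 (δ=0.11, a=-3.0): (13.357494, -20.048483, -1.314836, 8.825000)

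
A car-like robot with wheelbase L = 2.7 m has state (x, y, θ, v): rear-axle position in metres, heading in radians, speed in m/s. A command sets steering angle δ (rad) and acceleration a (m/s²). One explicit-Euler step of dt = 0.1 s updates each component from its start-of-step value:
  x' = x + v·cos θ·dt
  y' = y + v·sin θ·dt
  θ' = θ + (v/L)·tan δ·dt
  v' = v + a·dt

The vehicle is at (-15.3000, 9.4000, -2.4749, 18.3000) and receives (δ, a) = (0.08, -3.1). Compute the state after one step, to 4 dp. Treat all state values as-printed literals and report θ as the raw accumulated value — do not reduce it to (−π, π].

x' = -15.3000 + 18.3000·cos(-2.4749)·0.1 = -16.7381
y' = 9.4000 + 18.3000·sin(-2.4749)·0.1 = 8.2683
θ' = -2.4749 + (18.3000/2.7)·tan(0.08)·0.1 = -2.4206
v' = 18.3000 − 3.1000·0.1 = 17.9900

(-16.7381, 8.2683, -2.4206, 17.9900)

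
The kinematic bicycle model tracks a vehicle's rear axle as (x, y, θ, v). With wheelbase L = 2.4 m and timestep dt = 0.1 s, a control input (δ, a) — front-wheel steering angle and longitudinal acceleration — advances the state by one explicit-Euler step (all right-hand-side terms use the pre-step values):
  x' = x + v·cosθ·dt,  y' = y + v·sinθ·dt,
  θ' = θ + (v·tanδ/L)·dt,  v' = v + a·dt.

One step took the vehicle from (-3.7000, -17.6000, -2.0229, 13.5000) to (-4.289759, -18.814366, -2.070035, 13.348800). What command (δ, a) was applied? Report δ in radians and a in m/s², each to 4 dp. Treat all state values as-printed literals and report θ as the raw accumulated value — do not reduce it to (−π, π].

a = (v'−v)/dt = (-0.151200)/0.1 = -1.5120
Δθ = θ'−θ = -0.047135;  (v·dt/L) = 13.5000·0.1/2.4 = 0.562500
tan δ = Δθ·L/(v·dt) = -0.083796  →  δ = -0.0836

δ = -0.0836, a = -1.5120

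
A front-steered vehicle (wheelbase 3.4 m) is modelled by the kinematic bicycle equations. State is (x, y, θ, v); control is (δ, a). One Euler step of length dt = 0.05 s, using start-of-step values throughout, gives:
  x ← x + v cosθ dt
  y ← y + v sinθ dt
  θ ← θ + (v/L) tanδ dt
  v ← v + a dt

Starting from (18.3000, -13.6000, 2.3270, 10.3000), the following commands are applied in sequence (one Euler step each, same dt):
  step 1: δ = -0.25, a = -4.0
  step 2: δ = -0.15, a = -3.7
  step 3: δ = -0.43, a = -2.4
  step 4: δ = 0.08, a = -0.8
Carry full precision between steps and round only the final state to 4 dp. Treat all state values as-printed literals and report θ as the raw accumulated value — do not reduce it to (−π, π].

after step 1 (δ=-0.25, a=-4.0): (17.946625, -13.225365, 2.288323, 10.100000)
after step 2 (δ=-0.15, a=-3.7): (17.614576, -12.844881, 2.265875, 9.915000)
after step 3 (δ=-0.43, a=-2.4): (17.297075, -12.464143, 2.199004, 9.795000)
after step 4 (δ=0.08, a=-0.8): (17.009251, -12.067895, 2.210552, 9.755000)

(17.0093, -12.0679, 2.2106, 9.7550)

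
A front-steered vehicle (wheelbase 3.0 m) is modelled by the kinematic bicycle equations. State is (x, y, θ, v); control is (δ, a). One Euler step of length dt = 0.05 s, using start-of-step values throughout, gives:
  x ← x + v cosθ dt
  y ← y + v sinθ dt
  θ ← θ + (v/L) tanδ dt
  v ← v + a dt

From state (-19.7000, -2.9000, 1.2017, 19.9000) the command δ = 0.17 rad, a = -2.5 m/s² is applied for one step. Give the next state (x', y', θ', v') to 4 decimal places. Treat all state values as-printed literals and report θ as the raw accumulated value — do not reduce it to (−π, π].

x' = -19.7000 + 19.9000·cos(1.2017)·0.05 = -19.3410
y' = -2.9000 + 19.9000·sin(1.2017)·0.05 = -1.9720
θ' = 1.2017 + (19.9000/3.0)·tan(0.17)·0.05 = 1.2586
v' = 19.9000 − 2.5000·0.05 = 19.7750

(-19.3410, -1.9720, 1.2586, 19.7750)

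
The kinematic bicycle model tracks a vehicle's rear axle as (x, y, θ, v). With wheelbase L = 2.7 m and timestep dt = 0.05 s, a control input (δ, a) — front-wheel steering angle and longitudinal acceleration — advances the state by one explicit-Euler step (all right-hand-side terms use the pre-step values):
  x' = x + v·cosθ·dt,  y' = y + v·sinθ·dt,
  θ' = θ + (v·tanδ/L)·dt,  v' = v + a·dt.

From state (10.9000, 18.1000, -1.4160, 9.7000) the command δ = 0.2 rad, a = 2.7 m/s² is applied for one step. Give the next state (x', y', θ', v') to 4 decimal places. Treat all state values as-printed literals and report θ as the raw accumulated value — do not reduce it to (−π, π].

(10.9748, 17.6208, -1.3796, 9.8350)

x' = 10.9000 + 9.7000·cos(-1.4160)·0.05 = 10.9748
y' = 18.1000 + 9.7000·sin(-1.4160)·0.05 = 17.6208
θ' = -1.4160 + (9.7000/2.7)·tan(0.2)·0.05 = -1.3796
v' = 9.7000 + 2.7000·0.05 = 9.8350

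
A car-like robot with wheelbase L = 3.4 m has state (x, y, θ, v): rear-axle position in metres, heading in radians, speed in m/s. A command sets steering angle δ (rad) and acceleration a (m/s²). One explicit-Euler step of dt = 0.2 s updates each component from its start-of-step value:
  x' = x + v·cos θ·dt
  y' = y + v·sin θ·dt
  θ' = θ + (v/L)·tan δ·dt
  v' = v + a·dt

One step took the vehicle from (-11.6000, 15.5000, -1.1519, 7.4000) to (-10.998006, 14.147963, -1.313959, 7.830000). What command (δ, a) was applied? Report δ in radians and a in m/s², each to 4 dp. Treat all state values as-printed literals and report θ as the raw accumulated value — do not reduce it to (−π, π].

a = (v'−v)/dt = (0.430000)/0.2 = 2.1500
Δθ = θ'−θ = -0.162059;  (v·dt/L) = 7.4000·0.2/3.4 = 0.435294
tan δ = Δθ·L/(v·dt) = -0.372298  →  δ = -0.3564

δ = -0.3564, a = 2.1500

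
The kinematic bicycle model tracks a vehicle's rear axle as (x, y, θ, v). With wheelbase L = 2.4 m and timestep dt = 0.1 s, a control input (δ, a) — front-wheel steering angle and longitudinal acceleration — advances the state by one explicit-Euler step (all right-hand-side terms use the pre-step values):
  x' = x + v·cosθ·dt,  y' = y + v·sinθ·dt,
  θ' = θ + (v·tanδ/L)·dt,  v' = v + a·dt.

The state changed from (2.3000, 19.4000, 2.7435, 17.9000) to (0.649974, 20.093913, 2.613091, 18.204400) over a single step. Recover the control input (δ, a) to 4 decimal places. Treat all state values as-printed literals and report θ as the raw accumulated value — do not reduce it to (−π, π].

δ = -0.1731, a = 3.0440

a = (v'−v)/dt = (0.304400)/0.1 = 3.0440
Δθ = θ'−θ = -0.130409;  (v·dt/L) = 17.9000·0.1/2.4 = 0.745833
tan δ = Δθ·L/(v·dt) = -0.174850  →  δ = -0.1731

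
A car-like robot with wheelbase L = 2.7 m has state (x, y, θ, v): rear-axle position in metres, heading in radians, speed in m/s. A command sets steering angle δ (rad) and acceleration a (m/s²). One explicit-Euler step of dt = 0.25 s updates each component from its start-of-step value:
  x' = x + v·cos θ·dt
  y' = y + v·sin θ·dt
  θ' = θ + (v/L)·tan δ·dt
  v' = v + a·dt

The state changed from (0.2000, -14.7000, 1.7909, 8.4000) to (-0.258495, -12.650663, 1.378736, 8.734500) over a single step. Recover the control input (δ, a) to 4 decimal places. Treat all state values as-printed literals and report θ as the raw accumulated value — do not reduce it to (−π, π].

a = (v'−v)/dt = (0.334500)/0.25 = 1.3380
Δθ = θ'−θ = -0.412164;  (v·dt/L) = 8.4000·0.25/2.7 = 0.777778
tan δ = Δθ·L/(v·dt) = -0.529925  →  δ = -0.4873

δ = -0.4873, a = 1.3380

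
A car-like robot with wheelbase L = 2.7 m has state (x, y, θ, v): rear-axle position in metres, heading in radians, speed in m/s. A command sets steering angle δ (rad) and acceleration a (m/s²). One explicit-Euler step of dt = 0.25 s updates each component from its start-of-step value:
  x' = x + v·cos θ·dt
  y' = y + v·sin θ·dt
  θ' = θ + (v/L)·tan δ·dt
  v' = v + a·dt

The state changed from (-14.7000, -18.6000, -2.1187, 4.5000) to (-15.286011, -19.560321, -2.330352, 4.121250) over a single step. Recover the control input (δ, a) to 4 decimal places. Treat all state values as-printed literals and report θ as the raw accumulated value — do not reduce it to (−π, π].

a = (v'−v)/dt = (-0.378750)/0.25 = -1.5150
Δθ = θ'−θ = -0.211652;  (v·dt/L) = 4.5000·0.25/2.7 = 0.416667
tan δ = Δθ·L/(v·dt) = -0.507965  →  δ = -0.4700

δ = -0.4700, a = -1.5150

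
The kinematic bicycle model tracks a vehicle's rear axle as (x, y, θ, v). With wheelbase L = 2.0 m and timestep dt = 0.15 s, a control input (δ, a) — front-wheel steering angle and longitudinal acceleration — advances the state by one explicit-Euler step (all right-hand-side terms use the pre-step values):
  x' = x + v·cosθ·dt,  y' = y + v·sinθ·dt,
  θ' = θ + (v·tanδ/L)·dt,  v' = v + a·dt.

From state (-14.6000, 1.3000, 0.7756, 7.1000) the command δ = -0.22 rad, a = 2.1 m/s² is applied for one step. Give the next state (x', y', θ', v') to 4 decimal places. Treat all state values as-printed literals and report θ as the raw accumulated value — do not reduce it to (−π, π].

x' = -14.6000 + 7.1000·cos(0.7756)·0.15 = -13.8396
y' = 1.3000 + 7.1000·sin(0.7756)·0.15 = 2.0457
θ' = 0.7756 + (7.1000/2.0)·tan(-0.22)·0.15 = 0.6565
v' = 7.1000 + 2.1000·0.15 = 7.4150

(-13.8396, 2.0457, 0.6565, 7.4150)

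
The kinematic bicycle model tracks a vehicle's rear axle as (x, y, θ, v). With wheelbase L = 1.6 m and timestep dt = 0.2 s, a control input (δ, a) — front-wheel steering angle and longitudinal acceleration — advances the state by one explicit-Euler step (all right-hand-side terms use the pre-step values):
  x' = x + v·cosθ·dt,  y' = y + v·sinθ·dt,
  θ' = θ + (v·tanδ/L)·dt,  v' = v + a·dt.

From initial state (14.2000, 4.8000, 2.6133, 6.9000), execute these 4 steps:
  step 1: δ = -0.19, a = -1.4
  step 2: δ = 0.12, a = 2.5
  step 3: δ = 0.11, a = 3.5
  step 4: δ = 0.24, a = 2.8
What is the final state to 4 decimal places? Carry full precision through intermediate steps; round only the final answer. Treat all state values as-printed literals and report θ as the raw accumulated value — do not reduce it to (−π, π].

after step 1 (δ=-0.19, a=-1.4): (13.008137, 5.495602, 2.447424, 6.620000)
after step 2 (δ=0.12, a=2.5): (11.990529, 6.342627, 2.547204, 7.120000)
after step 3 (δ=0.11, a=3.5): (10.810758, 7.140070, 2.645500, 7.820000)
after step 4 (δ=0.24, a=2.8): (9.435300, 7.884523, 2.884711, 8.380000)

(9.4353, 7.8845, 2.8847, 8.3800)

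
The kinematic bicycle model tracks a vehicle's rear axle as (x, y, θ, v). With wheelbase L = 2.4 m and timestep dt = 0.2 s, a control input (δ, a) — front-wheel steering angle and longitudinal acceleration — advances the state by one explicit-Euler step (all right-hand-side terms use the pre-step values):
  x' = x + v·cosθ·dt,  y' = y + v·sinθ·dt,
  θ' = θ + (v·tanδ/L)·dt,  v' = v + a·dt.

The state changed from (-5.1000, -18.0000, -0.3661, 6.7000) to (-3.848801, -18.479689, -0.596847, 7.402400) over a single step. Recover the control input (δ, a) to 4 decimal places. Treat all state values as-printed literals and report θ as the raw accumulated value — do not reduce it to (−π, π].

δ = -0.3919, a = 3.5120

a = (v'−v)/dt = (0.702400)/0.2 = 3.5120
Δθ = θ'−θ = -0.230747;  (v·dt/L) = 6.7000·0.2/2.4 = 0.558333
tan δ = Δθ·L/(v·dt) = -0.413278  →  δ = -0.3919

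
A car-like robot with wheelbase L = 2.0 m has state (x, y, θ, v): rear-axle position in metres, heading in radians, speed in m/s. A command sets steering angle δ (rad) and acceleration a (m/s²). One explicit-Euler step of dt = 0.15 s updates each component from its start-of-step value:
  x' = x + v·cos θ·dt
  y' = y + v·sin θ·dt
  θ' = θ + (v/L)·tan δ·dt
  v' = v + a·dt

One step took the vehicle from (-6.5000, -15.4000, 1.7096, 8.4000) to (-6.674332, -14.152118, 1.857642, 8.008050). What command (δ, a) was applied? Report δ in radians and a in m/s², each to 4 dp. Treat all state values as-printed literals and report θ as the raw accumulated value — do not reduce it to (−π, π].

δ = 0.2308, a = -2.6130

a = (v'−v)/dt = (-0.391950)/0.15 = -2.6130
Δθ = θ'−θ = 0.148042;  (v·dt/L) = 8.4000·0.15/2.0 = 0.630000
tan δ = Δθ·L/(v·dt) = 0.234987  →  δ = 0.2308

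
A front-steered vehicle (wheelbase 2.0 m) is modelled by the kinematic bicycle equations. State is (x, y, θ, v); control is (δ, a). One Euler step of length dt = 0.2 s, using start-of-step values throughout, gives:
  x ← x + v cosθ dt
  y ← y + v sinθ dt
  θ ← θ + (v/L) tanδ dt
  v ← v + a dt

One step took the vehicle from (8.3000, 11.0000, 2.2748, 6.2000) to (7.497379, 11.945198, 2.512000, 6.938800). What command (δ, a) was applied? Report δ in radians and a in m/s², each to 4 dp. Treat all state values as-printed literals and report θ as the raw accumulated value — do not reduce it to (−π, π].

a = (v'−v)/dt = (0.738800)/0.2 = 3.6940
Δθ = θ'−θ = 0.237200;  (v·dt/L) = 6.2000·0.2/2.0 = 0.620000
tan δ = Δθ·L/(v·dt) = 0.382581  →  δ = 0.3654

δ = 0.3654, a = 3.6940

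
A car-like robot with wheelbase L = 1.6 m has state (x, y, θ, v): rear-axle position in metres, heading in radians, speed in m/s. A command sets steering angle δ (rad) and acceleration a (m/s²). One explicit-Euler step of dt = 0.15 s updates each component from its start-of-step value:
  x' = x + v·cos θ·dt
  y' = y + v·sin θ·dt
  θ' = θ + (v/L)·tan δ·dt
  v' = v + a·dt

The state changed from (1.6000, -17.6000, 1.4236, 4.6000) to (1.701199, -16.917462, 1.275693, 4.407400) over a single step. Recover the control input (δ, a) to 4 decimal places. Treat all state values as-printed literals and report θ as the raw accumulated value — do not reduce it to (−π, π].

δ = -0.3304, a = -1.2840

a = (v'−v)/dt = (-0.192600)/0.15 = -1.2840
Δθ = θ'−θ = -0.147907;  (v·dt/L) = 4.6000·0.15/1.6 = 0.431250
tan δ = Δθ·L/(v·dt) = -0.342973  →  δ = -0.3304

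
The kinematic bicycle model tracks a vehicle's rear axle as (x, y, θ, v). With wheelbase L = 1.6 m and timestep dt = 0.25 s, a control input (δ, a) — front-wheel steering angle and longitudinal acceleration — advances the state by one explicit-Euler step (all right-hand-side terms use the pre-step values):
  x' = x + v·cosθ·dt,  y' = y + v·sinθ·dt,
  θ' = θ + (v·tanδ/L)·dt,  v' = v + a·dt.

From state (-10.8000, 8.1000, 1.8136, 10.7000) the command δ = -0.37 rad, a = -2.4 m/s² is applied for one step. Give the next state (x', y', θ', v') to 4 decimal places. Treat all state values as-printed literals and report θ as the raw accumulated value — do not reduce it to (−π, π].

x' = -10.8000 + 10.7000·cos(1.8136)·0.25 = -11.4431
y' = 8.1000 + 10.7000·sin(1.8136)·0.25 = 10.6965
θ' = 1.8136 + (10.7000/1.6)·tan(-0.37)·0.25 = 1.1651
v' = 10.7000 − 2.4000·0.25 = 10.1000

(-11.4431, 10.6965, 1.1651, 10.1000)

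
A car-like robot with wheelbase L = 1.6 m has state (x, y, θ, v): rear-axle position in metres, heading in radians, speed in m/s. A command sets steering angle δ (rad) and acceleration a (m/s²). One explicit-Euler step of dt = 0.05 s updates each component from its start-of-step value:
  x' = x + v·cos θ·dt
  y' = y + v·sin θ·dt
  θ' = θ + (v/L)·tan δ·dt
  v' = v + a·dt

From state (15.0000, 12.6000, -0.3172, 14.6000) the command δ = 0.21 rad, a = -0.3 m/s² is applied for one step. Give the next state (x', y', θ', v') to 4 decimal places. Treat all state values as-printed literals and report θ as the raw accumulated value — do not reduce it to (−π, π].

(15.6936, 12.3723, -0.2200, 14.5850)

x' = 15.0000 + 14.6000·cos(-0.3172)·0.05 = 15.6936
y' = 12.6000 + 14.6000·sin(-0.3172)·0.05 = 12.3723
θ' = -0.3172 + (14.6000/1.6)·tan(0.21)·0.05 = -0.2200
v' = 14.6000 − 0.3000·0.05 = 14.5850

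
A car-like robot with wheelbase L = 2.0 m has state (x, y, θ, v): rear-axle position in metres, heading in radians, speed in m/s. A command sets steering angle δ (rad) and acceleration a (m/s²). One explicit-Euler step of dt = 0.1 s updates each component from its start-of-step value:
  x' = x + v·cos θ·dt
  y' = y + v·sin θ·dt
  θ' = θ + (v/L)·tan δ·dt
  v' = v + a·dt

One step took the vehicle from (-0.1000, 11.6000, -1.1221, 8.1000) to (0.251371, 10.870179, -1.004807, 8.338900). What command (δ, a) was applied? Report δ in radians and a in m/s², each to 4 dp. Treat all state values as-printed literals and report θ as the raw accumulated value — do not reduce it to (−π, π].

a = (v'−v)/dt = (0.238900)/0.1 = 2.3890
Δθ = θ'−θ = 0.117293;  (v·dt/L) = 8.1000·0.1/2.0 = 0.405000
tan δ = Δθ·L/(v·dt) = 0.289612  →  δ = 0.2819

δ = 0.2819, a = 2.3890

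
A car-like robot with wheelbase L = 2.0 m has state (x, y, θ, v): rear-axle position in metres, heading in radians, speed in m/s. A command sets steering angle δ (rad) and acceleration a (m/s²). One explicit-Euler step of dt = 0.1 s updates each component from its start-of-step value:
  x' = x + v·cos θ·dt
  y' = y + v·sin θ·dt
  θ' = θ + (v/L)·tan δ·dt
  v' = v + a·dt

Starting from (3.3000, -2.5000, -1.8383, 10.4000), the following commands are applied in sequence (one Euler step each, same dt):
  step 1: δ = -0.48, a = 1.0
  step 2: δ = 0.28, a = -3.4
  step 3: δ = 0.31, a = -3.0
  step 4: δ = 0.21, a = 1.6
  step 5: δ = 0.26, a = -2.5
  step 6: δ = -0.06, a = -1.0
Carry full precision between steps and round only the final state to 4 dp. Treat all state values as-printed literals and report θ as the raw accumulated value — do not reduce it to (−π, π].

(1.7777, -8.2783, -1.5863, 9.6700)

after step 1 (δ=-0.48, a=1.0): (3.025102, -3.503011, -2.109018, 10.500000)
after step 2 (δ=0.28, a=-3.4): (2.486862, -4.404564, -1.958052, 10.160000)
after step 3 (δ=0.31, a=-3.0): (2.103171, -5.345328, -1.795325, 9.860000)
after step 4 (δ=0.21, a=1.6): (1.883641, -6.306579, -1.690246, 10.020000)
after step 5 (δ=0.26, a=-2.5): (1.764237, -7.301439, -1.556969, 9.770000)
after step 6 (δ=-0.06, a=-1.0): (1.777746, -8.278345, -1.586314, 9.670000)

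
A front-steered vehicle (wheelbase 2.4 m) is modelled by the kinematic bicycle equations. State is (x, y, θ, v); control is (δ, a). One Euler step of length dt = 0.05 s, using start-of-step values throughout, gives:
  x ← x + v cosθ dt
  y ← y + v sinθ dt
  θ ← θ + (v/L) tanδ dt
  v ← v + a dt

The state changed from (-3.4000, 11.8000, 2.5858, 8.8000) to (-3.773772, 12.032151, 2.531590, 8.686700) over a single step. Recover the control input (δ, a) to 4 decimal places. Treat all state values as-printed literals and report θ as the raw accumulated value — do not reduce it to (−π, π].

δ = -0.2875, a = -2.2660

a = (v'−v)/dt = (-0.113300)/0.05 = -2.2660
Δθ = θ'−θ = -0.054210;  (v·dt/L) = 8.8000·0.05/2.4 = 0.183333
tan δ = Δθ·L/(v·dt) = -0.295691  →  δ = -0.2875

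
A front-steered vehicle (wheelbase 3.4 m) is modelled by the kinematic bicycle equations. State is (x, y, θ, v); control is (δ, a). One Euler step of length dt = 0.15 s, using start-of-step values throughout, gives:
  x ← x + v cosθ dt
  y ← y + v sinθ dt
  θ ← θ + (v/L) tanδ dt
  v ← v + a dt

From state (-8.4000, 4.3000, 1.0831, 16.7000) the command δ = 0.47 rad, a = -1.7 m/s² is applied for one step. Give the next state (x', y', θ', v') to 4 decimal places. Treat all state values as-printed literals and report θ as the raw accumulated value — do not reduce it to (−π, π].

x' = -8.4000 + 16.7000·cos(1.0831)·0.15 = -7.2262
y' = 4.3000 + 16.7000·sin(1.0831)·0.15 = 6.5130
θ' = 1.0831 + (16.7000/3.4)·tan(0.47)·0.15 = 1.4574
v' = 16.7000 − 1.7000·0.15 = 16.4450

(-7.2262, 6.5130, 1.4574, 16.4450)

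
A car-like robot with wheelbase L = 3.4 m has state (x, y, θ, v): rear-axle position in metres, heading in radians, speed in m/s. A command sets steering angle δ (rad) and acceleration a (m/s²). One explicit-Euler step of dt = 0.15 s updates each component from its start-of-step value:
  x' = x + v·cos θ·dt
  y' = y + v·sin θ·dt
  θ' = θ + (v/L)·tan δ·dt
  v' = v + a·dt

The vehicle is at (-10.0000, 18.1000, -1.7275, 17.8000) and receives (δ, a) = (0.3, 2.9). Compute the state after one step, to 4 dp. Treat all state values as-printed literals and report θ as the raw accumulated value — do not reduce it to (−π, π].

(-10.4167, 15.4627, -1.4846, 18.2350)

x' = -10.0000 + 17.8000·cos(-1.7275)·0.15 = -10.4167
y' = 18.1000 + 17.8000·sin(-1.7275)·0.15 = 15.4627
θ' = -1.7275 + (17.8000/3.4)·tan(0.3)·0.15 = -1.4846
v' = 17.8000 + 2.9000·0.15 = 18.2350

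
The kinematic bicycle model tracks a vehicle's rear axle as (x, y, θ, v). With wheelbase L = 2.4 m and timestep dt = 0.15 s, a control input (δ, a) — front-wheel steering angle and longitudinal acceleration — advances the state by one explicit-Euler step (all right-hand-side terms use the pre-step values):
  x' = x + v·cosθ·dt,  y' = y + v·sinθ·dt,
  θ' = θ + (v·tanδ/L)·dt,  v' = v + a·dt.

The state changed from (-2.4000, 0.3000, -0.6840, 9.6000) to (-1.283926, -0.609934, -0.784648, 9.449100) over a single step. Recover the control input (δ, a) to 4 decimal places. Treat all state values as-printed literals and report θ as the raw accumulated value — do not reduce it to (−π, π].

a = (v'−v)/dt = (-0.150900)/0.15 = -1.0060
Δθ = θ'−θ = -0.100648;  (v·dt/L) = 9.6000·0.15/2.4 = 0.600000
tan δ = Δθ·L/(v·dt) = -0.167747  →  δ = -0.1662

δ = -0.1662, a = -1.0060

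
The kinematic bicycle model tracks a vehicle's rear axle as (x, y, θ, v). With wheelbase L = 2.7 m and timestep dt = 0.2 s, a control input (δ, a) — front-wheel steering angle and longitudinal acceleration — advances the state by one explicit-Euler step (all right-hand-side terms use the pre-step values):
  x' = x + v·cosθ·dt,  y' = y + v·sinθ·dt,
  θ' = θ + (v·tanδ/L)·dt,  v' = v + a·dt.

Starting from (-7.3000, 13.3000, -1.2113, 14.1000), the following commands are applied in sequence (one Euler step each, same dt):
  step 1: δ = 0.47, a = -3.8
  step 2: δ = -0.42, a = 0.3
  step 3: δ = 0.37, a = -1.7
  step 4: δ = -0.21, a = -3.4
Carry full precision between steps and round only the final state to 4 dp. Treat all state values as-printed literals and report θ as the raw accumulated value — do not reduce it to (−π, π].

after step 1 (δ=0.47, a=-3.8): (-6.307916, 10.660271, -0.680758, 13.340000)
after step 2 (δ=-0.42, a=0.3): (-4.234624, 8.981079, -1.122038, 13.400000)
after step 3 (δ=0.37, a=-1.7): (-3.071913, 6.566436, -0.737048, 13.060000)
after step 4 (δ=-0.21, a=-3.4): (-1.137842, 4.810899, -0.943243, 12.380000)

(-1.1378, 4.8109, -0.9432, 12.3800)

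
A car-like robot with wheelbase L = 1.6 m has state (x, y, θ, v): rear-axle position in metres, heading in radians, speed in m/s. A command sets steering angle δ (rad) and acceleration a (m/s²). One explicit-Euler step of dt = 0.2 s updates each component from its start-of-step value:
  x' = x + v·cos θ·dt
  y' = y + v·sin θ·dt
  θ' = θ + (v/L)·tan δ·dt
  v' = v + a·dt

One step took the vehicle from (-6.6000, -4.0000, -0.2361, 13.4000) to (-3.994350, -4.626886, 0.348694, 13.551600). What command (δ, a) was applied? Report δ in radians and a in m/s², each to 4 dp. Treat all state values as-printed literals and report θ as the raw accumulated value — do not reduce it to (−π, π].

δ = 0.3359, a = 0.7580

a = (v'−v)/dt = (0.151600)/0.2 = 0.7580
Δθ = θ'−θ = 0.584794;  (v·dt/L) = 13.4000·0.2/1.6 = 1.675000
tan δ = Δθ·L/(v·dt) = 0.349131  →  δ = 0.3359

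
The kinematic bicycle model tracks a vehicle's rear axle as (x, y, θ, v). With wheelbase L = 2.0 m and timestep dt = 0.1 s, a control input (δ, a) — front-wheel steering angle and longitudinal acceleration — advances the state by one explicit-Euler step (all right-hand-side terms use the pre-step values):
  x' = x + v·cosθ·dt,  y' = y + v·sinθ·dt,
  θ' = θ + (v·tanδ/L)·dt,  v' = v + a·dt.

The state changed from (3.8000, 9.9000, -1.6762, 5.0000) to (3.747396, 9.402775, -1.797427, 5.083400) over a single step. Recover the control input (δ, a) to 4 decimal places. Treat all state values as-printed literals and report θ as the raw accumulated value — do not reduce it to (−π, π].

a = (v'−v)/dt = (0.083400)/0.1 = 0.8340
Δθ = θ'−θ = -0.121227;  (v·dt/L) = 5.0000·0.1/2.0 = 0.250000
tan δ = Δθ·L/(v·dt) = -0.484908  →  δ = -0.4515

δ = -0.4515, a = 0.8340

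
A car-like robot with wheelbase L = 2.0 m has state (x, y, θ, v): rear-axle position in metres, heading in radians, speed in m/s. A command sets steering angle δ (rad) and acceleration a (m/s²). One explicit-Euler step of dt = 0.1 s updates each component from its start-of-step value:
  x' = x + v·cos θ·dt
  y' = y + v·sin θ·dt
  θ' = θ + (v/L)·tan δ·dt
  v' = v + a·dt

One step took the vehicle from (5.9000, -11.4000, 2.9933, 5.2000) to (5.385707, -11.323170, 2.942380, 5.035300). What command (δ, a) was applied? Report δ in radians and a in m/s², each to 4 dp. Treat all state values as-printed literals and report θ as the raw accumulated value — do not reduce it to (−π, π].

δ = -0.1934, a = -1.6470

a = (v'−v)/dt = (-0.164700)/0.1 = -1.6470
Δθ = θ'−θ = -0.050920;  (v·dt/L) = 5.2000·0.1/2.0 = 0.260000
tan δ = Δθ·L/(v·dt) = -0.195846  →  δ = -0.1934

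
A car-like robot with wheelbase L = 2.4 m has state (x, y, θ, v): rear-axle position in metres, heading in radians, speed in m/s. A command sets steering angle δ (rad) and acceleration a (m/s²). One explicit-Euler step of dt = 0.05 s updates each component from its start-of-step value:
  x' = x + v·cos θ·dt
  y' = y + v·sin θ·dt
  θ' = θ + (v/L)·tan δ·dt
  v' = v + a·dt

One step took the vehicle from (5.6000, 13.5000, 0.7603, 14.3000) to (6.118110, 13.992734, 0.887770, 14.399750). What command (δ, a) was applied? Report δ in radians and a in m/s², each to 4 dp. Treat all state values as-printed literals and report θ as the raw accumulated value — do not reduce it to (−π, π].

a = (v'−v)/dt = (0.099750)/0.05 = 1.9950
Δθ = θ'−θ = 0.127470;  (v·dt/L) = 14.3000·0.05/2.4 = 0.297917
tan δ = Δθ·L/(v·dt) = 0.427871  →  δ = 0.4043

δ = 0.4043, a = 1.9950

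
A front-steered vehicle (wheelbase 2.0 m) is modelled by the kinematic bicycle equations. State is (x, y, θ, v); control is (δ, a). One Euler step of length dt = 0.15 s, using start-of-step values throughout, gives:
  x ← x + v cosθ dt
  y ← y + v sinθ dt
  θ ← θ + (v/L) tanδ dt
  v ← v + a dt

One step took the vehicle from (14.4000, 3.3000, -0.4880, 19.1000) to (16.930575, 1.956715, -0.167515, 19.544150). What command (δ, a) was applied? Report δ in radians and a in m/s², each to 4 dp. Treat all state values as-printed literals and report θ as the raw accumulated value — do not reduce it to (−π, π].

a = (v'−v)/dt = (0.444150)/0.15 = 2.9610
Δθ = θ'−θ = 0.320485;  (v·dt/L) = 19.1000·0.15/2.0 = 1.432500
tan δ = Δθ·L/(v·dt) = 0.223724  →  δ = 0.2201

δ = 0.2201, a = 2.9610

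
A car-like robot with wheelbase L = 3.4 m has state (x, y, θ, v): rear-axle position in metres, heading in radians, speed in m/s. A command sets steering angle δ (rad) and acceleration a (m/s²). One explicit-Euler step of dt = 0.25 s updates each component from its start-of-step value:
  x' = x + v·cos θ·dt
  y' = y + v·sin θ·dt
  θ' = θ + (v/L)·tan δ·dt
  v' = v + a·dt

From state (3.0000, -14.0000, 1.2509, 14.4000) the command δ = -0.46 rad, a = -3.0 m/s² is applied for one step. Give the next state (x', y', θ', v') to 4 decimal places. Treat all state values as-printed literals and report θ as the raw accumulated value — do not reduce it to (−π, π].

(4.1321, -10.5826, 0.7263, 13.6500)

x' = 3.0000 + 14.4000·cos(1.2509)·0.25 = 4.1321
y' = -14.0000 + 14.4000·sin(1.2509)·0.25 = -10.5826
θ' = 1.2509 + (14.4000/3.4)·tan(-0.46)·0.25 = 0.7263
v' = 14.4000 − 3.0000·0.25 = 13.6500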